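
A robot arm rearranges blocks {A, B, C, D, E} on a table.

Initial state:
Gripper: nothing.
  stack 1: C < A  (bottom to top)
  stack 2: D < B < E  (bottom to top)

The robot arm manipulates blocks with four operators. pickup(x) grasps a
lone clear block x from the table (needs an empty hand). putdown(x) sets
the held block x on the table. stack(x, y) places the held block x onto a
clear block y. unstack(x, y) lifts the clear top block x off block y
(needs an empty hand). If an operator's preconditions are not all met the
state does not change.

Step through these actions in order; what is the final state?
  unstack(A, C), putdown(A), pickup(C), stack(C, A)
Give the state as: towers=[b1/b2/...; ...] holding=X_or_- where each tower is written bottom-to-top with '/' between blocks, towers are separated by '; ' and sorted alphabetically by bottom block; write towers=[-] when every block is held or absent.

towers=[A/C; D/B/E] holding=-

step 1 (unstack(A, C)): towers=[C; D/B/E] holding=A
step 2 (putdown(A)): towers=[A; C; D/B/E] holding=-
step 3 (pickup(C)): towers=[A; D/B/E] holding=C
step 4 (stack(C, A)): towers=[A/C; D/B/E] holding=-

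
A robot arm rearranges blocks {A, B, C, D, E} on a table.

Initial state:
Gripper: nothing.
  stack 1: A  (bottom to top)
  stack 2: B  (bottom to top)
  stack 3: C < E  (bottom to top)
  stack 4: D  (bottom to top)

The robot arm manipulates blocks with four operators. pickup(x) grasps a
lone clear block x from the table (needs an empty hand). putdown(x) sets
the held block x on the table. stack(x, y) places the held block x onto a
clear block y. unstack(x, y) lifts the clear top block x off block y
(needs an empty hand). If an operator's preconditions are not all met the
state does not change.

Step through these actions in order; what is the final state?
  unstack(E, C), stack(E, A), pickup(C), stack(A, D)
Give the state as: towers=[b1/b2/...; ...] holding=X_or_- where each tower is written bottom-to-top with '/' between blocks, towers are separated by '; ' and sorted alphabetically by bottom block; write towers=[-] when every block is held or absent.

towers=[A/E; B; D] holding=C

step 1 (unstack(E, C)): towers=[A; B; C; D] holding=E
step 2 (stack(E, A)): towers=[A/E; B; C; D] holding=-
step 3 (pickup(C)): towers=[A/E; B; D] holding=C
step 4 (stack(A, D)) [no-op]: towers=[A/E; B; D] holding=C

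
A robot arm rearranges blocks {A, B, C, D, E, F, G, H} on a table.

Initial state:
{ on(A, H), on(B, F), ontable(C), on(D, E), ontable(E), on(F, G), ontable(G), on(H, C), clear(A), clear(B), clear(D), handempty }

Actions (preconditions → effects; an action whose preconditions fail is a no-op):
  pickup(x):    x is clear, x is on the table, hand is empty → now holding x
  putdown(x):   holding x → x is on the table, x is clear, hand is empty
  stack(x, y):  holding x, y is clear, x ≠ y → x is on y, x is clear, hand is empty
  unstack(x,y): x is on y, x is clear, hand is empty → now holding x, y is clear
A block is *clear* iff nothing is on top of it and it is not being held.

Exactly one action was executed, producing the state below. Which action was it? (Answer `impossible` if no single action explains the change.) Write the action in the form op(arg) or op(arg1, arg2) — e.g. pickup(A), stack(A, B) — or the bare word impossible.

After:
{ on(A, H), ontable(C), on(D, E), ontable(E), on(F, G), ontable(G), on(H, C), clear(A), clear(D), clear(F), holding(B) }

target: towers=[C/H/A; E/D; G/F] holding=B
     unstack(A, H) → towers=[C/H; E/D; G/F/B] holding=A
     unstack(B, F) → towers=[C/H/A; E/D; G/F] holding=B  ← match
     unstack(D, E) → towers=[C/H/A; E; G/F/B] holding=D

unstack(B, F)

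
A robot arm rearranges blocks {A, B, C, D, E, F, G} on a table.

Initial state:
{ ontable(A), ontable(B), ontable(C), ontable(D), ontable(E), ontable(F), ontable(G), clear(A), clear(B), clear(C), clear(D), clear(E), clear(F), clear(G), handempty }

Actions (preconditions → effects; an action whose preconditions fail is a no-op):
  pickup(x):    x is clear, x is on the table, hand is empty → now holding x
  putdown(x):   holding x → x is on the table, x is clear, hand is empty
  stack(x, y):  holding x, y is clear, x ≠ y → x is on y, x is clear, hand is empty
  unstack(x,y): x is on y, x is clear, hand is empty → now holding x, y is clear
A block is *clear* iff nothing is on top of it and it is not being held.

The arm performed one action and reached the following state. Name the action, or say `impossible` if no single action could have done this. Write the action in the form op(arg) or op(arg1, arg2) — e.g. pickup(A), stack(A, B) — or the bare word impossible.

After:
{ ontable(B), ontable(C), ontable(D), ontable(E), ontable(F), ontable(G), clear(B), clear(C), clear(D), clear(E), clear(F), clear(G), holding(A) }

pickup(A)

target: towers=[B; C; D; E; F; G] holding=A
         pickup(B) → towers=[A; C; D; E; F; G] holding=B
         pickup(F) → towers=[A; B; C; D; E; G] holding=F
         pickup(G) → towers=[A; B; C; D; E; F] holding=G
         pickup(D) → towers=[A; B; C; E; F; G] holding=D
         pickup(A) → towers=[B; C; D; E; F; G] holding=A  ← match
         pickup(E) → towers=[A; B; C; D; F; G] holding=E
         pickup(C) → towers=[A; B; D; E; F; G] holding=C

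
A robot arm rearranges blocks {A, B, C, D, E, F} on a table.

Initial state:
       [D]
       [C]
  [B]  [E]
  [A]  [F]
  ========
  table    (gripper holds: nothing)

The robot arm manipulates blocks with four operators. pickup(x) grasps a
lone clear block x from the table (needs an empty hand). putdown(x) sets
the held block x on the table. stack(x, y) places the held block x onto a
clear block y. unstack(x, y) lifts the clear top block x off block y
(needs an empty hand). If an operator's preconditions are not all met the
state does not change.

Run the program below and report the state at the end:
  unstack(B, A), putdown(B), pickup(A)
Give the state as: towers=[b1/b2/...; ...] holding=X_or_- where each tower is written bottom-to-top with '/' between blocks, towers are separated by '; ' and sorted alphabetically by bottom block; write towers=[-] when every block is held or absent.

towers=[B; F/E/C/D] holding=A

step 1 (unstack(B, A)): towers=[A; F/E/C/D] holding=B
step 2 (putdown(B)): towers=[A; B; F/E/C/D] holding=-
step 3 (pickup(A)): towers=[B; F/E/C/D] holding=A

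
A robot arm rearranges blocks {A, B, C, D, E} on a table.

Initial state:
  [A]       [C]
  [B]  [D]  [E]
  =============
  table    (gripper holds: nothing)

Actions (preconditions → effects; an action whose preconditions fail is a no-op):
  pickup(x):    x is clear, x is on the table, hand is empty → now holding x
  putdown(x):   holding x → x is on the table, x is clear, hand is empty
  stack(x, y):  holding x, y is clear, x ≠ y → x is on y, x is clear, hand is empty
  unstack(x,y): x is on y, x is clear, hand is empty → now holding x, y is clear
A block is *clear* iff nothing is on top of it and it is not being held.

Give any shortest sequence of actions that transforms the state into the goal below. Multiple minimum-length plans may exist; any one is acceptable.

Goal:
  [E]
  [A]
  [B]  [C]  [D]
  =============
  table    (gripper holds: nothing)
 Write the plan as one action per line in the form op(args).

step 1 (unstack(C, E)): towers=[B/A; D; E] holding=C
step 2 (putdown(C)): towers=[B/A; C; D; E] holding=-
step 3 (pickup(E)): towers=[B/A; C; D] holding=E
step 4 (stack(E, A)): towers=[B/A/E; C; D] holding=-
goal check: towers=[B/A/E; C; D] holding=- — reached (length 4, optimal by BFS)

unstack(C, E)
putdown(C)
pickup(E)
stack(E, A)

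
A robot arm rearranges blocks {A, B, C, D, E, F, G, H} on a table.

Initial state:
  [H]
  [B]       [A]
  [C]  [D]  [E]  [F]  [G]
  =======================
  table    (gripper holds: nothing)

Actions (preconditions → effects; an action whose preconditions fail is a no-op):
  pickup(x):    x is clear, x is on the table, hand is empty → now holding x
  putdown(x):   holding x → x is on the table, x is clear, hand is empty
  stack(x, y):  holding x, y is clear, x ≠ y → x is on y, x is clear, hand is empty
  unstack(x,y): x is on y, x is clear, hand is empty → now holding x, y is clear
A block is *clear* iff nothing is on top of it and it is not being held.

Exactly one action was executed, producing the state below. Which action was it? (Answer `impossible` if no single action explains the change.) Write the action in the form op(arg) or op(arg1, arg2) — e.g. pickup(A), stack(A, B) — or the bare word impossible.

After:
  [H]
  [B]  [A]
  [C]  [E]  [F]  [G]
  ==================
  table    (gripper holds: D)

pickup(D)

target: towers=[C/B/H; E/A; F; G] holding=D
         pickup(G) → towers=[C/B/H; D; E/A; F] holding=G
     unstack(A, E) → towers=[C/B/H; D; E; F; G] holding=A
     unstack(H, B) → towers=[C/B; D; E/A; F; G] holding=H
         pickup(F) → towers=[C/B/H; D; E/A; G] holding=F
         pickup(D) → towers=[C/B/H; E/A; F; G] holding=D  ← match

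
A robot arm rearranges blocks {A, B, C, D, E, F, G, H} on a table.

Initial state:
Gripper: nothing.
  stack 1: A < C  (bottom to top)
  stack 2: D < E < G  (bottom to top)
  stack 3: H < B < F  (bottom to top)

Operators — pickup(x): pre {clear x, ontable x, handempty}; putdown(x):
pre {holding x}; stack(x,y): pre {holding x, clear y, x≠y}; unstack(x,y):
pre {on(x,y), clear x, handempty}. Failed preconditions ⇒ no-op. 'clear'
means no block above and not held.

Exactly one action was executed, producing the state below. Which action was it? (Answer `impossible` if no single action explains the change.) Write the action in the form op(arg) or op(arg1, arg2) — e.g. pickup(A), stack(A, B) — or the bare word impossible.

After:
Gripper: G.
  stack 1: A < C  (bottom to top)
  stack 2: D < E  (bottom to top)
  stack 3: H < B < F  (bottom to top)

unstack(G, E)

target: towers=[A/C; D/E; H/B/F] holding=G
     unstack(G, E) → towers=[A/C; D/E; H/B/F] holding=G  ← match
     unstack(F, B) → towers=[A/C; D/E/G; H/B] holding=F
     unstack(C, A) → towers=[A; D/E/G; H/B/F] holding=C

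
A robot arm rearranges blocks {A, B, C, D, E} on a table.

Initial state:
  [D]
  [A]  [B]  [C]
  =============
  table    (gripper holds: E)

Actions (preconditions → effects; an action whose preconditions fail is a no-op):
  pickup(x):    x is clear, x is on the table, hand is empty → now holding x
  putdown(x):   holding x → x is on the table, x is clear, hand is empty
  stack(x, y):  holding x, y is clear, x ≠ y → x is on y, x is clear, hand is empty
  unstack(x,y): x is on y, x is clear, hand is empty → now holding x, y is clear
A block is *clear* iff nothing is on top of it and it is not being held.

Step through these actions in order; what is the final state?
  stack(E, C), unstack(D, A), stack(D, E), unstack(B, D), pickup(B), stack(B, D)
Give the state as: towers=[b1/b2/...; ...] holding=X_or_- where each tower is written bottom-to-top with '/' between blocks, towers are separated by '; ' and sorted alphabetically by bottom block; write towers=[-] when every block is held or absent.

step 1 (stack(E, C)): towers=[A/D; B; C/E] holding=-
step 2 (unstack(D, A)): towers=[A; B; C/E] holding=D
step 3 (stack(D, E)): towers=[A; B; C/E/D] holding=-
step 4 (unstack(B, D)) [no-op]: towers=[A; B; C/E/D] holding=-
step 5 (pickup(B)): towers=[A; C/E/D] holding=B
step 6 (stack(B, D)): towers=[A; C/E/D/B] holding=-

towers=[A; C/E/D/B] holding=-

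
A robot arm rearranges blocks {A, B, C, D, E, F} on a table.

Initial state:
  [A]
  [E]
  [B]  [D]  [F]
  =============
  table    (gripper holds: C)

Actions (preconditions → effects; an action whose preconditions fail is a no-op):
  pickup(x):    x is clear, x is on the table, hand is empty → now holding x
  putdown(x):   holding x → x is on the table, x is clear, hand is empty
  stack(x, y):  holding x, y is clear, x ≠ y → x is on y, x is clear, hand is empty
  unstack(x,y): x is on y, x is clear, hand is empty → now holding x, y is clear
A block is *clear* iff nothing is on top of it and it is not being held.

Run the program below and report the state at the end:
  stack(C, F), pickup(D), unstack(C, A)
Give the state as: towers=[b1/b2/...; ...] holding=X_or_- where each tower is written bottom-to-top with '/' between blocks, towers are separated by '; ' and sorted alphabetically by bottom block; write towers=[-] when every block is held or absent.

towers=[B/E/A; F/C] holding=D

step 1 (stack(C, F)): towers=[B/E/A; D; F/C] holding=-
step 2 (pickup(D)): towers=[B/E/A; F/C] holding=D
step 3 (unstack(C, A)) [no-op]: towers=[B/E/A; F/C] holding=D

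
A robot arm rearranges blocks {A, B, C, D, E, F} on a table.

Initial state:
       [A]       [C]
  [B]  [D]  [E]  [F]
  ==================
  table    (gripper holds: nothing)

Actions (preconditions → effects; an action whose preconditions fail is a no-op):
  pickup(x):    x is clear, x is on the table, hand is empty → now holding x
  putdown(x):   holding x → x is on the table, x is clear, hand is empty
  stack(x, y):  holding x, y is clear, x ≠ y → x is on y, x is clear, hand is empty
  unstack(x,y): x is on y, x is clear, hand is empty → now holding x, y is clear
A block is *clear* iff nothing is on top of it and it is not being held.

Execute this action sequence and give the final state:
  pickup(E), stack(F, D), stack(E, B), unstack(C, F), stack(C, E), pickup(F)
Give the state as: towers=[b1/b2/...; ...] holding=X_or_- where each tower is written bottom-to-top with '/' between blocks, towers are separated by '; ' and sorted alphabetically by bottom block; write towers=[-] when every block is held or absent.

step 1 (pickup(E)): towers=[B; D/A; F/C] holding=E
step 2 (stack(F, D)) [no-op]: towers=[B; D/A; F/C] holding=E
step 3 (stack(E, B)): towers=[B/E; D/A; F/C] holding=-
step 4 (unstack(C, F)): towers=[B/E; D/A; F] holding=C
step 5 (stack(C, E)): towers=[B/E/C; D/A; F] holding=-
step 6 (pickup(F)): towers=[B/E/C; D/A] holding=F

towers=[B/E/C; D/A] holding=F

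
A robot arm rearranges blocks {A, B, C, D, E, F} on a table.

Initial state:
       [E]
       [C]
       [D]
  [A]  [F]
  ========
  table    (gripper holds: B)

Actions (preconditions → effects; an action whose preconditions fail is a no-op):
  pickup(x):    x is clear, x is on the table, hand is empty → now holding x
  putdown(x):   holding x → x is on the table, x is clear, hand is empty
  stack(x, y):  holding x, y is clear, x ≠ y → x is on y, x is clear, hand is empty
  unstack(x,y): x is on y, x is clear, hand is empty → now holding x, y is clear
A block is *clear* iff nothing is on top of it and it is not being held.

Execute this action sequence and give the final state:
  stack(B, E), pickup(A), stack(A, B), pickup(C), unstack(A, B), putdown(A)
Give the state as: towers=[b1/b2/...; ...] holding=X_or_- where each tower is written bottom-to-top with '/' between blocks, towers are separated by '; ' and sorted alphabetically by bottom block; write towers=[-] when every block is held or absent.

towers=[A; F/D/C/E/B] holding=-

step 1 (stack(B, E)): towers=[A; F/D/C/E/B] holding=-
step 2 (pickup(A)): towers=[F/D/C/E/B] holding=A
step 3 (stack(A, B)): towers=[F/D/C/E/B/A] holding=-
step 4 (pickup(C)) [no-op]: towers=[F/D/C/E/B/A] holding=-
step 5 (unstack(A, B)): towers=[F/D/C/E/B] holding=A
step 6 (putdown(A)): towers=[A; F/D/C/E/B] holding=-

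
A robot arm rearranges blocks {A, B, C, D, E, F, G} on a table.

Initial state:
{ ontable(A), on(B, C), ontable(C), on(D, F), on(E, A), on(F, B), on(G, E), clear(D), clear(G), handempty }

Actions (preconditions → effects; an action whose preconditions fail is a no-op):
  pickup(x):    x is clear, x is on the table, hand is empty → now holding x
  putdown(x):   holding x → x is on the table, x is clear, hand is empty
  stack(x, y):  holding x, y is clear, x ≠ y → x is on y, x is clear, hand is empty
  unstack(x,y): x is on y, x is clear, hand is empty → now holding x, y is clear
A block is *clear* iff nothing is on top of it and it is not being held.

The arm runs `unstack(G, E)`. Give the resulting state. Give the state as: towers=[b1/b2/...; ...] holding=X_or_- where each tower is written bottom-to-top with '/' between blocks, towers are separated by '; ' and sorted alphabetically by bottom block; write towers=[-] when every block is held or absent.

towers=[A/E; C/B/F/D] holding=G

before: towers=[A/E/G; C/B/F/D] holding=-
pre[unstack(G, E)]: on(G,E) ok, clear(G) ok, handempty ok
all met → apply unstack(G, E)
after:  towers=[A/E; C/B/F/D] holding=G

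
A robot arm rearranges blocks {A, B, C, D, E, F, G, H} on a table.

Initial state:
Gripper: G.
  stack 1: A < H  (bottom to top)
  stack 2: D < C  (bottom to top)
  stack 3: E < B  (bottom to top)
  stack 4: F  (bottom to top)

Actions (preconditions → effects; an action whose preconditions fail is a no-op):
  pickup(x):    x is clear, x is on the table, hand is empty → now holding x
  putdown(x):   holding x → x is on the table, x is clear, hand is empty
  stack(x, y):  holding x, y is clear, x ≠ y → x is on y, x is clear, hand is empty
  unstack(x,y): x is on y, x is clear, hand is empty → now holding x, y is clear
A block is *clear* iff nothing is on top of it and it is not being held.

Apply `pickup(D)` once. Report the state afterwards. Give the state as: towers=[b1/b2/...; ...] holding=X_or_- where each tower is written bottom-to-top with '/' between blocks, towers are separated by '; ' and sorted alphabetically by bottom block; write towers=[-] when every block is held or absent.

towers=[A/H; D/C; E/B; F] holding=G

before: towers=[A/H; D/C; E/B; F] holding=G
pre[pickup(D)]: clear(D) ✗, ontable(D) ✓, handempty ✗
clear(D), handempty unmet → pickup(D) is a no-op
after:  towers=[A/H; D/C; E/B; F] holding=G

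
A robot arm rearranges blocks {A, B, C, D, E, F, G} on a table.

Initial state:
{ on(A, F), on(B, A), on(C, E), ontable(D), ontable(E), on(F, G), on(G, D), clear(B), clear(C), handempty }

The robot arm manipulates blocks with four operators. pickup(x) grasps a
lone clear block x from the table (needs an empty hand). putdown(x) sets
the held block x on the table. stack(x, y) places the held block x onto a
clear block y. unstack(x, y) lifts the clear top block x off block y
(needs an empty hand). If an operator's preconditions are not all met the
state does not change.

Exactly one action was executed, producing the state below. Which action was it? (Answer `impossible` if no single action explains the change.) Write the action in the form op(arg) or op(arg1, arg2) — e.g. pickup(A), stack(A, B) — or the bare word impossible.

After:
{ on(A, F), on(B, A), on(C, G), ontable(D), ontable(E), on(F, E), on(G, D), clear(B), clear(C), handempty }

impossible

target: towers=[D/G/C; E/F/A/B] holding=-
     unstack(B, A) → towers=[D/G/F/A; E/C] holding=B
     unstack(C, E) → towers=[D/G/F/A/B; E] holding=C
none of the 2 applicable actions match → impossible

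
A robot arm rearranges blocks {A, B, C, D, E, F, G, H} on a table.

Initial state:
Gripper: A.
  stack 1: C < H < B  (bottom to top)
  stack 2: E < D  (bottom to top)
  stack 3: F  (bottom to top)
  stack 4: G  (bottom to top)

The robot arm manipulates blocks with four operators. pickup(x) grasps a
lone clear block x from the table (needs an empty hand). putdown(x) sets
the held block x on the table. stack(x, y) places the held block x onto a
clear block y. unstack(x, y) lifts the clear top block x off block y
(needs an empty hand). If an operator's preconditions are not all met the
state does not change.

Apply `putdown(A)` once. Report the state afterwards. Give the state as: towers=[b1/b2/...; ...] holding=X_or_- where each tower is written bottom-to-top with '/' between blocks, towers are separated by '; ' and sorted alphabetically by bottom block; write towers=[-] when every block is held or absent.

towers=[A; C/H/B; E/D; F; G] holding=-

before: towers=[C/H/B; E/D; F; G] holding=A
pre[putdown(A)]: holding(A) ✓
all met → apply putdown(A)
after:  towers=[A; C/H/B; E/D; F; G] holding=-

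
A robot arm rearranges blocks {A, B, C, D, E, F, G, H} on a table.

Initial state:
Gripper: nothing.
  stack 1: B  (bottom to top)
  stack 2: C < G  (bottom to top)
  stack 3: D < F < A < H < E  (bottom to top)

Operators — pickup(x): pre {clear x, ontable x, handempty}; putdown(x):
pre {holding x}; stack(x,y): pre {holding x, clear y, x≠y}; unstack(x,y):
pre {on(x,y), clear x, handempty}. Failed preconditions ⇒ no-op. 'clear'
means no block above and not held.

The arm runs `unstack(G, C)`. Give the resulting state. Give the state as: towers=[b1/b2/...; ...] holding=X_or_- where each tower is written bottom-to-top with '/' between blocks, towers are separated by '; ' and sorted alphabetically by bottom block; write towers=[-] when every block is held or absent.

towers=[B; C; D/F/A/H/E] holding=G

before: towers=[B; C/G; D/F/A/H/E] holding=-
pre[unstack(G, C)]: on(G,C) ✓, clear(G) ✓, handempty ✓
all met → apply unstack(G, C)
after:  towers=[B; C; D/F/A/H/E] holding=G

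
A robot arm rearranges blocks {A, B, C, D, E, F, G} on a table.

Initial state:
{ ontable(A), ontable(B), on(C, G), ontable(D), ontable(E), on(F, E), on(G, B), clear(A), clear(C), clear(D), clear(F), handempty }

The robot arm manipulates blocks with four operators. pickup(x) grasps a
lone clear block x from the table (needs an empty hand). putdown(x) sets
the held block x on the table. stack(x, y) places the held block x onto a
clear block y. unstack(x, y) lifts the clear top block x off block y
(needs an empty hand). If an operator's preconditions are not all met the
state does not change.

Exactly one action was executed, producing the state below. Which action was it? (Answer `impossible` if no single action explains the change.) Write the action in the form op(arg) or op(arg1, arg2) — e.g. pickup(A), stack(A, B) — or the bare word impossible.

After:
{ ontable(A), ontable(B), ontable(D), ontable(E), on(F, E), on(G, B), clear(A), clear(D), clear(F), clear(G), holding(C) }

unstack(C, G)

target: towers=[A; B/G; D; E/F] holding=C
     unstack(F, E) → towers=[A; B/G/C; D; E] holding=F
         pickup(D) → towers=[A; B/G/C; E/F] holding=D
         pickup(A) → towers=[B/G/C; D; E/F] holding=A
     unstack(C, G) → towers=[A; B/G; D; E/F] holding=C  ← match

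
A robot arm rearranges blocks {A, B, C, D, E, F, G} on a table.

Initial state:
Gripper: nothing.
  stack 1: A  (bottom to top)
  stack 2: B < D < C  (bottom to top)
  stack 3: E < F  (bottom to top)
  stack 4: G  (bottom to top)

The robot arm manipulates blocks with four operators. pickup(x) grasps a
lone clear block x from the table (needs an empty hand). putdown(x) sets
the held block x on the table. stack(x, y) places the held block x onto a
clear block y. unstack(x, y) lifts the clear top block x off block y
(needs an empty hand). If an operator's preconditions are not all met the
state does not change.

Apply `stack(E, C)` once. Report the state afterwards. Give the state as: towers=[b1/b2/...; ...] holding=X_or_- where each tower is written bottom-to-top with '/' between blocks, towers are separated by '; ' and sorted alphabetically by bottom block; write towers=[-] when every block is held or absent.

towers=[A; B/D/C; E/F; G] holding=-

before: towers=[A; B/D/C; E/F; G] holding=-
pre[stack(E, C)]: holding(E) fail, clear(C) ok, E≠C ok
holding(E) unmet → stack(E, C) is a no-op
after:  towers=[A; B/D/C; E/F; G] holding=-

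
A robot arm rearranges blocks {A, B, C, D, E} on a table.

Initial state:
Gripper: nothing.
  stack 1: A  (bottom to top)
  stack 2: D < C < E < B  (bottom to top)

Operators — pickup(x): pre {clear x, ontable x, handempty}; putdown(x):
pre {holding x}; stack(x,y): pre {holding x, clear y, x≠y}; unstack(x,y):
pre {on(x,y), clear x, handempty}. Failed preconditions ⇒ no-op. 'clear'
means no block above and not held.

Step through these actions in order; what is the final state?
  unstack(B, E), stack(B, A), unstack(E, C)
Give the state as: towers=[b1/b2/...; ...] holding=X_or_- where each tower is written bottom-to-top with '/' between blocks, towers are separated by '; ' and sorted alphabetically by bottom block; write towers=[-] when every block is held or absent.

towers=[A/B; D/C] holding=E

step 1 (unstack(B, E)): towers=[A; D/C/E] holding=B
step 2 (stack(B, A)): towers=[A/B; D/C/E] holding=-
step 3 (unstack(E, C)): towers=[A/B; D/C] holding=E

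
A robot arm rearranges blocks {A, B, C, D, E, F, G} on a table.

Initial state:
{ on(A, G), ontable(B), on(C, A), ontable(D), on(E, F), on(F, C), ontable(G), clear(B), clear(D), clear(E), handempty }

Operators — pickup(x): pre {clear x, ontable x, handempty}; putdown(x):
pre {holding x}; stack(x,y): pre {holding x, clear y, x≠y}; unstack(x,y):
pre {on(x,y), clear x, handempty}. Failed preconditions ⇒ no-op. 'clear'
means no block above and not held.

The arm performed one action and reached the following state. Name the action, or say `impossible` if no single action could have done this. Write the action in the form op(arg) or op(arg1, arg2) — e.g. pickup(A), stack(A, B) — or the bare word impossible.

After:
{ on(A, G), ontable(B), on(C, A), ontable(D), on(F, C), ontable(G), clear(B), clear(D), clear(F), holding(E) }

unstack(E, F)

target: towers=[B; D; G/A/C/F] holding=E
         pickup(B) → towers=[D; G/A/C/F/E] holding=B
         pickup(D) → towers=[B; G/A/C/F/E] holding=D
     unstack(E, F) → towers=[B; D; G/A/C/F] holding=E  ← match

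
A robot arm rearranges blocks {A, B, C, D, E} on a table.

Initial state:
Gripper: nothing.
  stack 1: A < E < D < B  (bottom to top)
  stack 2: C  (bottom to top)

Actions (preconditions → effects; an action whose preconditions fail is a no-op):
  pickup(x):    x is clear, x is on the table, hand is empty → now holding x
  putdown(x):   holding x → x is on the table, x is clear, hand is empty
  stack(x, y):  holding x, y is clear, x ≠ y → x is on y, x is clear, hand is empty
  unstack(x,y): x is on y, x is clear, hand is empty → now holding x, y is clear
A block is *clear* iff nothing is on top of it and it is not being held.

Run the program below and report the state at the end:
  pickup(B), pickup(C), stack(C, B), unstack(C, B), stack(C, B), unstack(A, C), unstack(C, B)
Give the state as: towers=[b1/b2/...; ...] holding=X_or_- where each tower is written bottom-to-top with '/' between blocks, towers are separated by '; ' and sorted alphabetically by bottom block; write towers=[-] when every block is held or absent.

step 1 (pickup(B)) [no-op]: towers=[A/E/D/B; C] holding=-
step 2 (pickup(C)): towers=[A/E/D/B] holding=C
step 3 (stack(C, B)): towers=[A/E/D/B/C] holding=-
step 4 (unstack(C, B)): towers=[A/E/D/B] holding=C
step 5 (stack(C, B)): towers=[A/E/D/B/C] holding=-
step 6 (unstack(A, C)) [no-op]: towers=[A/E/D/B/C] holding=-
step 7 (unstack(C, B)): towers=[A/E/D/B] holding=C

towers=[A/E/D/B] holding=C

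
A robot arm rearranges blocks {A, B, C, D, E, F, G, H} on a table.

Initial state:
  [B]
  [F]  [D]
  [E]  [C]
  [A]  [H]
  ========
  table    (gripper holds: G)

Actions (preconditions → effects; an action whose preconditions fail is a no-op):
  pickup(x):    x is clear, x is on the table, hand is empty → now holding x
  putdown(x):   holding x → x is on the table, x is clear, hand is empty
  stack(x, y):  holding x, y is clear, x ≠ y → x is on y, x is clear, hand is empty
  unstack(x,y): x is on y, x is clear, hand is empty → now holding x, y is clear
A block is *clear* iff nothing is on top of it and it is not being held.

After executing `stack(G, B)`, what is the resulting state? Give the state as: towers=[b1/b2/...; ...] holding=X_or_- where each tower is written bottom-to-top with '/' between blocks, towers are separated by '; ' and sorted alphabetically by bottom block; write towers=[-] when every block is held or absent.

towers=[A/E/F/B/G; H/C/D] holding=-

before: towers=[A/E/F/B; H/C/D] holding=G
pre[stack(G, B)]: holding(G) yes, clear(B) yes, G≠B yes
all met → apply stack(G, B)
after:  towers=[A/E/F/B/G; H/C/D] holding=-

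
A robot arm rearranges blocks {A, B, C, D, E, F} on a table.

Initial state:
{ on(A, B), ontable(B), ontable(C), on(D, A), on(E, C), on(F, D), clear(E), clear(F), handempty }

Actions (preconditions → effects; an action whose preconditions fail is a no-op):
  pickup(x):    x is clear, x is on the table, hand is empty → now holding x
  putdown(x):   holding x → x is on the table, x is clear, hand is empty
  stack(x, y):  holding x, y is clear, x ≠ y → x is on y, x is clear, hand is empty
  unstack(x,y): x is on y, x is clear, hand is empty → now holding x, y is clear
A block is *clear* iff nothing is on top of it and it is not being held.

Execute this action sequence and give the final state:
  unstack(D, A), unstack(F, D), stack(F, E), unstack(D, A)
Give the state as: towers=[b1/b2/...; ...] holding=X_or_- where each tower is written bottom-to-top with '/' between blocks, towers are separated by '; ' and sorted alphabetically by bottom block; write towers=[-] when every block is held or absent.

towers=[B/A; C/E/F] holding=D

step 1 (unstack(D, A)) [no-op]: towers=[B/A/D/F; C/E] holding=-
step 2 (unstack(F, D)): towers=[B/A/D; C/E] holding=F
step 3 (stack(F, E)): towers=[B/A/D; C/E/F] holding=-
step 4 (unstack(D, A)): towers=[B/A; C/E/F] holding=D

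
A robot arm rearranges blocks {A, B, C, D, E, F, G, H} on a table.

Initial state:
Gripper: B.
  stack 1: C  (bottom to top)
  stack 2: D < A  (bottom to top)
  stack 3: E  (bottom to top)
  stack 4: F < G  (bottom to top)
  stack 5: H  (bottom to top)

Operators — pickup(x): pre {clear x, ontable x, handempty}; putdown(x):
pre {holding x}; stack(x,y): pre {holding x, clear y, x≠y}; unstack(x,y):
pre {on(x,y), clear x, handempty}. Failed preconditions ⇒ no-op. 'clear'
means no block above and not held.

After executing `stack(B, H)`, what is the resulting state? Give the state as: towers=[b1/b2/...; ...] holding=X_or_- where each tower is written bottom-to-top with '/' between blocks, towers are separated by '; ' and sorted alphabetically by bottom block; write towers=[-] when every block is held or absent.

before: towers=[C; D/A; E; F/G; H] holding=B
pre[stack(B, H)]: holding(B) ✓, clear(H) ✓, B≠H ✓
all met → apply stack(B, H)
after:  towers=[C; D/A; E; F/G; H/B] holding=-

towers=[C; D/A; E; F/G; H/B] holding=-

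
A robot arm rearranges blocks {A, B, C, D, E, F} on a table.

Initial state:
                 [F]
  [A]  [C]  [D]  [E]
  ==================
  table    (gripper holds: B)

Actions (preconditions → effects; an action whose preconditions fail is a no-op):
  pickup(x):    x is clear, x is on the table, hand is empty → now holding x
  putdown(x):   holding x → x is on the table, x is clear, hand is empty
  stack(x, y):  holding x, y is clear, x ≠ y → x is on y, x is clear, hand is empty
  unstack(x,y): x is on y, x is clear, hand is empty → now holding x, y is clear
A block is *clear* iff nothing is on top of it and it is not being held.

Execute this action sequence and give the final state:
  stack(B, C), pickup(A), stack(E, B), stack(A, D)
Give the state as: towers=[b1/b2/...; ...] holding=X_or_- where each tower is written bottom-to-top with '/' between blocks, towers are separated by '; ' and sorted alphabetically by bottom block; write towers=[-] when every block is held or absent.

step 1 (stack(B, C)): towers=[A; C/B; D; E/F] holding=-
step 2 (pickup(A)): towers=[C/B; D; E/F] holding=A
step 3 (stack(E, B)) [no-op]: towers=[C/B; D; E/F] holding=A
step 4 (stack(A, D)): towers=[C/B; D/A; E/F] holding=-

towers=[C/B; D/A; E/F] holding=-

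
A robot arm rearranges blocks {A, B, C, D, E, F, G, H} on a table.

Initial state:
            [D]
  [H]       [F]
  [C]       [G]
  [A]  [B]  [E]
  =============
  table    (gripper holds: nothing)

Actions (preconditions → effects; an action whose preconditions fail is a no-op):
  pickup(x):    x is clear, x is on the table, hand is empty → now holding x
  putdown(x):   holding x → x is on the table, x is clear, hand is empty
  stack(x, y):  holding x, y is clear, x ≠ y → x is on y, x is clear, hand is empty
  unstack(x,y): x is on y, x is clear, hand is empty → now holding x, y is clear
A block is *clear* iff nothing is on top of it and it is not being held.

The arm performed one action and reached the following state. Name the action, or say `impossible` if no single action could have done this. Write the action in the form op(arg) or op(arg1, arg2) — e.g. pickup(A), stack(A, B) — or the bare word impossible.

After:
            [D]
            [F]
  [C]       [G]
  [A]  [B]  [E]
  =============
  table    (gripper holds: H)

unstack(H, C)

target: towers=[A/C; B; E/G/F/D] holding=H
     unstack(H, C) → towers=[A/C; B; E/G/F/D] holding=H  ← match
         pickup(B) → towers=[A/C/H; E/G/F/D] holding=B
     unstack(D, F) → towers=[A/C/H; B; E/G/F] holding=D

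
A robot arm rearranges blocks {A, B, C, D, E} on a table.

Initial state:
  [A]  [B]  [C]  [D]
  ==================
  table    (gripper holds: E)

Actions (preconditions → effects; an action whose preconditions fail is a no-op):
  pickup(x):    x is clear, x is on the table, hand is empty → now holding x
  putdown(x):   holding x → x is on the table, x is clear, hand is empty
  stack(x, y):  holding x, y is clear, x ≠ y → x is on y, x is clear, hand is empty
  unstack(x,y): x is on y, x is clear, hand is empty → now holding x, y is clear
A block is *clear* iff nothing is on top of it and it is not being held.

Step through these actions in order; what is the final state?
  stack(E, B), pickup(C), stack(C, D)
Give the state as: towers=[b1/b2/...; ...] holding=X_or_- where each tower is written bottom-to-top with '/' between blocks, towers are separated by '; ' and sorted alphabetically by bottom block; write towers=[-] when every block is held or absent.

towers=[A; B/E; D/C] holding=-

step 1 (stack(E, B)): towers=[A; B/E; C; D] holding=-
step 2 (pickup(C)): towers=[A; B/E; D] holding=C
step 3 (stack(C, D)): towers=[A; B/E; D/C] holding=-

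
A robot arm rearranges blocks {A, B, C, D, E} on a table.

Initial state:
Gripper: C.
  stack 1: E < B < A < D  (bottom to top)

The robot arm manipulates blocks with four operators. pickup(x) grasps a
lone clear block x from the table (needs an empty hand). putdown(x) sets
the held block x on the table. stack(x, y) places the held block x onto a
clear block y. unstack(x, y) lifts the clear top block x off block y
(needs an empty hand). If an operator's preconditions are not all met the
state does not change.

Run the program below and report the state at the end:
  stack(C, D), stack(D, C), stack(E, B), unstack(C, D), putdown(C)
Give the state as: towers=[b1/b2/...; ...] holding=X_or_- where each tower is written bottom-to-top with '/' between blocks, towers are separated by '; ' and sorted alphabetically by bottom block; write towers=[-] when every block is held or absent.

towers=[C; E/B/A/D] holding=-

step 1 (stack(C, D)): towers=[E/B/A/D/C] holding=-
step 2 (stack(D, C)) [no-op]: towers=[E/B/A/D/C] holding=-
step 3 (stack(E, B)) [no-op]: towers=[E/B/A/D/C] holding=-
step 4 (unstack(C, D)): towers=[E/B/A/D] holding=C
step 5 (putdown(C)): towers=[C; E/B/A/D] holding=-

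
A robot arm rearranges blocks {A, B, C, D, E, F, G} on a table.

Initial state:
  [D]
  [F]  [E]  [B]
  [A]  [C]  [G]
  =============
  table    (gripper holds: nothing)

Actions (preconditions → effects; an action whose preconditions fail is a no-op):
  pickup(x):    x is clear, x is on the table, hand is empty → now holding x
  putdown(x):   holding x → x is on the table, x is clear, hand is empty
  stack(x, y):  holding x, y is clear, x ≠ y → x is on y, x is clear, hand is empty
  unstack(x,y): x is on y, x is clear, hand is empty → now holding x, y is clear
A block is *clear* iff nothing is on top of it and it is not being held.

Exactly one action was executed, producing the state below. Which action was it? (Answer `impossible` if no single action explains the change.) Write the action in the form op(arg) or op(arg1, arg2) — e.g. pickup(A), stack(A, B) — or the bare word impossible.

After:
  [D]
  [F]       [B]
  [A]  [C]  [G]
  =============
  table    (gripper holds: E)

target: towers=[A/F/D; C; G/B] holding=E
     unstack(B, G) → towers=[A/F/D; C/E; G] holding=B
     unstack(D, F) → towers=[A/F; C/E; G/B] holding=D
     unstack(E, C) → towers=[A/F/D; C; G/B] holding=E  ← match

unstack(E, C)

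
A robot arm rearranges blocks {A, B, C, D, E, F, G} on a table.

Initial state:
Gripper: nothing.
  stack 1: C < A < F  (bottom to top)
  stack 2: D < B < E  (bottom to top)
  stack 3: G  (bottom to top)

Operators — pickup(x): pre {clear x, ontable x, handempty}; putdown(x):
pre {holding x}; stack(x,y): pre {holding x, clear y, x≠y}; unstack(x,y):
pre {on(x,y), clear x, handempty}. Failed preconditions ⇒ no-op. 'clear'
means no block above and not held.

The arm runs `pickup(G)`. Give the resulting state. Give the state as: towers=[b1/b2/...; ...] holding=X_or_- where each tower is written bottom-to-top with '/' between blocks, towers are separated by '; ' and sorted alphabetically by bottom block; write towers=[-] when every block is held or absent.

before: towers=[C/A/F; D/B/E; G] holding=-
pre[pickup(G)]: clear(G) ok, ontable(G) ok, handempty ok
all met → apply pickup(G)
after:  towers=[C/A/F; D/B/E] holding=G

towers=[C/A/F; D/B/E] holding=G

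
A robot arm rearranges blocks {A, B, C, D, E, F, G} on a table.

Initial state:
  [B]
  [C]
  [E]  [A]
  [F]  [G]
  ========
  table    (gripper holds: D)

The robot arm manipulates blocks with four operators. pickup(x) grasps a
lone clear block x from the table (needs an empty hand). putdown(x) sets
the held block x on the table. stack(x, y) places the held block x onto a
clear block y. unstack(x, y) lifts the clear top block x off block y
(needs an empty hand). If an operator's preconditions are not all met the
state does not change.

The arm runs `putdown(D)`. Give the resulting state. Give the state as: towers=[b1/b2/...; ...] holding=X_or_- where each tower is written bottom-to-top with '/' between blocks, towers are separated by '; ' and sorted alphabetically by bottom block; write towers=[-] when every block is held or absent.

before: towers=[F/E/C/B; G/A] holding=D
pre[putdown(D)]: holding(D) yes
all met → apply putdown(D)
after:  towers=[D; F/E/C/B; G/A] holding=-

towers=[D; F/E/C/B; G/A] holding=-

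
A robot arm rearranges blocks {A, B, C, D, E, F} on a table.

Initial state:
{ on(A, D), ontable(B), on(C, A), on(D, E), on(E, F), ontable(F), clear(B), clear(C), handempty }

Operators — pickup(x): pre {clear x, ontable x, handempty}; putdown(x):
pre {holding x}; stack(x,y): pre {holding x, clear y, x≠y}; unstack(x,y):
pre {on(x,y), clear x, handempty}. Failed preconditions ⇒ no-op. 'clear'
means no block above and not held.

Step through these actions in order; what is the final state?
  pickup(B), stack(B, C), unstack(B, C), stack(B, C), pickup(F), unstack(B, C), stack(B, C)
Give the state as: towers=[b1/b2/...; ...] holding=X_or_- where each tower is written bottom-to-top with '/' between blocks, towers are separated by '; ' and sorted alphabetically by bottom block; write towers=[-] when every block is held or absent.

towers=[F/E/D/A/C/B] holding=-

step 1 (pickup(B)): towers=[F/E/D/A/C] holding=B
step 2 (stack(B, C)): towers=[F/E/D/A/C/B] holding=-
step 3 (unstack(B, C)): towers=[F/E/D/A/C] holding=B
step 4 (stack(B, C)): towers=[F/E/D/A/C/B] holding=-
step 5 (pickup(F)) [no-op]: towers=[F/E/D/A/C/B] holding=-
step 6 (unstack(B, C)): towers=[F/E/D/A/C] holding=B
step 7 (stack(B, C)): towers=[F/E/D/A/C/B] holding=-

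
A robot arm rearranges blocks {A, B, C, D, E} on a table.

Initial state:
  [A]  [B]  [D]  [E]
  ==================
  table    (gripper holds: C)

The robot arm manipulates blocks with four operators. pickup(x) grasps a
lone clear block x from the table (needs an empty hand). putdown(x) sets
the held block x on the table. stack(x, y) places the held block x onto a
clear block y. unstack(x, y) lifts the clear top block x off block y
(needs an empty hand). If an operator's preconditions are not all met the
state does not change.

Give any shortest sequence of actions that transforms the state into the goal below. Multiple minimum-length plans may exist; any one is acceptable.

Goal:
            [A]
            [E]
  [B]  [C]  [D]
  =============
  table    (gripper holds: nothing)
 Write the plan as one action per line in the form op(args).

putdown(C)
pickup(E)
stack(E, D)
pickup(A)
stack(A, E)

step 1 (putdown(C)): towers=[A; B; C; D; E] holding=-
step 2 (pickup(E)): towers=[A; B; C; D] holding=E
step 3 (stack(E, D)): towers=[A; B; C; D/E] holding=-
step 4 (pickup(A)): towers=[B; C; D/E] holding=A
step 5 (stack(A, E)): towers=[B; C; D/E/A] holding=-
goal check: towers=[B; C; D/E/A] holding=- — reached (length 5, optimal by BFS)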